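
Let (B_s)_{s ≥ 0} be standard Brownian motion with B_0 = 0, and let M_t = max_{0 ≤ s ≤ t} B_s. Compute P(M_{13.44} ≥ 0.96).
P(M_{13.44} ≥ 0.96) = 2·P(B_{13.44} ≥ 0.96) = 2(1 − Φ(0.96/√13.44)) ≈ 0.7934

By the reflection principle for Brownian motion, P(M_t ≥ a) = 2 · P(B_t ≥ a) for a ≥ 0. Since B_t ~ N(0, t), P(B_t ≥ 0.96) = 1 − Φ(0.96/√t) = 1 − Φ(0.96/√13.44) = 1 − Φ(0.2619). So
  P(M_{13.44} ≥ 0.96) = 2(1 − Φ(0.2619)) ≈ 0.7934.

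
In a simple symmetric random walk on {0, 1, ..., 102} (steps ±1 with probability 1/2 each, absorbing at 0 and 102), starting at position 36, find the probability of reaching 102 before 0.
P(hit 102 before 0) = 36/102 = 6/17

Let u_k = P(hit 102 before 0 | start at k). Then u_0 = 0, u_102 = 1, and u_k = u_{k-1}/2 + u_{k+1}/2 for 1 ≤ k ≤ 101. This harmonic recurrence is solved by u_k = k/102, giving u_36 = 36/102 = 6/17.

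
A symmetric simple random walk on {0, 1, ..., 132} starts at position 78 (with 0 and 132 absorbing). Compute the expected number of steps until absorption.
E[τ | X_0 = 78] = 4212

Let v_k = E[τ | X_0 = k]. Boundary: v_0 = v_132 = 0. Recurrence: v_k = 1 + (v_{k-1} + v_{k+1})/2 for 1 ≤ k ≤ 131. The particular solution to v_k − (v_{k-1} + v_{k+1})/2 = 1 is v_k = −k^2. Adding homogeneous solution A + B k and matching boundaries gives v_k = k (132 − k). Substituting k = 78: v_78 = 78 · 54 = 4212.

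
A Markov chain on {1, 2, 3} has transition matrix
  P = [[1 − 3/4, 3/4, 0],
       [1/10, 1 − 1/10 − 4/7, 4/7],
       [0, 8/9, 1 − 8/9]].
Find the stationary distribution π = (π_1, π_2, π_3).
π = (28/373, 210/373, 135/373)

This is a birth-death chain on three states, which satisfies detailed balance: π_1 · P_{12} = π_2 · P_{21} and π_2 · P_{23} = π_3 · P_{32}.
From π_1 · 3/4 = π_2 · 1/10: π_2/π_1 = (3/4)/(1/10) = 15/2.
From π_2 · 4/7 = π_3 · 8/9: π_3/π_2 = (4/7)/(8/9) = 9/14.
Take π_1 proportional to 1; then unnormalized π = (1, 15/2, 135/28). Normalize by dividing by the sum 373/28:
  π = (28/373, 210/373, 135/373).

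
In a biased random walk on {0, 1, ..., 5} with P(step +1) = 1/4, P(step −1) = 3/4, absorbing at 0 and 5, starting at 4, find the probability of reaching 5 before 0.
P(hit 5 before 0) = (1 − (3)^4) / (1 − (3)^5) = 40/121

Let u_k denote P(reach 5 before 0 | start at k). Boundary: u_0 = 0, u_5 = 1. Recurrence: u_k = 1/4·u_{k+1} + 3/4·u_{k-1} for 1 ≤ k ≤ 4. Try u_k = A + B·r^k with r = q/p = (3/4)/(1/4) = 3. Substitution satisfies the recurrence; boundary conditions give:
  u_k = (1 − r^k) / (1 − r^N) = (1 − (3)^4) / (1 − (3)^5) = 40/121.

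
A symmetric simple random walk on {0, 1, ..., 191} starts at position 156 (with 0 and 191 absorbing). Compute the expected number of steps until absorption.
E[τ | X_0 = 156] = 5460

Let v_k = E[τ | X_0 = k]. Boundary: v_0 = v_191 = 0. Recurrence: v_k = 1 + (v_{k-1} + v_{k+1})/2 for 1 ≤ k ≤ 190. The particular solution to v_k − (v_{k-1} + v_{k+1})/2 = 1 is v_k = −k^2. Adding homogeneous solution A + B k and matching boundaries gives v_k = k (191 − k). Substituting k = 156: v_156 = 156 · 35 = 5460.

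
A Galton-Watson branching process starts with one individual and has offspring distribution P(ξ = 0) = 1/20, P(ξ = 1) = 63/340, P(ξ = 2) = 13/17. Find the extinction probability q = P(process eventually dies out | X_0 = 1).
q = 17/260

The pgf is f(s) = 1/20 + 63/340·s + 13/17·s². The extinction probability q is the smallest fixed point of f in [0, 1]. Setting s = f(s):
  13/17·s² + (63/340 − 1)·s + 1/20 = 0
  13/17·s² − (1/20 + 13/17)·s + 1/20 = 0
which factors as (s − 1)·(13/17·s − 1/20) = 0, giving roots s = 1 and s = (1/20)/(13/17) = 17/260.
Mean offspring μ = 63/340 + 2·13/17 = 583/340 > 1 (supercritical), so q < 1. The extinction probability is the smaller root: q = (1/20)/(13/17) = 17/260.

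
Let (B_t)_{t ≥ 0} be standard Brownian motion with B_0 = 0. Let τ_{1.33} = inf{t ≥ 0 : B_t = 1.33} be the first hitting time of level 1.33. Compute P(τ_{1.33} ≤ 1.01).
P(τ_{1.33} ≤ 1.01) = 2(1 − Φ(1.33/√1.01)) = 2(1 − Φ(1.3234)) ≈ 0.1857

By the reflection principle for standard BM, P(τ_b ≤ t) = 2 · P(B_t ≥ b). Since B_t ~ N(0, t), P(B_t ≥ 1.33) = 1 − Φ(1.33/√t) = 1 − Φ(1.33/√1.01) = 1 − Φ(1.3234) ≈ 0.09285. Doubling: P(τ_{1.33} ≤ 1.01) ≈ 2 · 0.09285 = 0.18570 ≈ 0.1857.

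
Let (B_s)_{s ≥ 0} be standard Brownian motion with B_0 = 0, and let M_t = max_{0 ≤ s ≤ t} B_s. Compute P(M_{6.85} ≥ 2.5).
P(M_{6.85} ≥ 2.5) = 2·P(B_{6.85} ≥ 2.5) = 2(1 − Φ(2.5/√6.85)) ≈ 0.3395

By the reflection principle for Brownian motion, P(M_t ≥ a) = 2 · P(B_t ≥ a) for a ≥ 0. Since B_t ~ N(0, t), P(B_t ≥ 2.5) = 1 − Φ(2.5/√t) = 1 − Φ(2.5/√6.85) = 1 − Φ(0.9552). So
  P(M_{6.85} ≥ 2.5) = 2(1 − Φ(0.9552)) ≈ 0.3395.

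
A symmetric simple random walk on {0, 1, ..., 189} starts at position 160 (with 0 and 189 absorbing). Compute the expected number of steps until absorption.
E[τ | X_0 = 160] = 4640

Let v_k = E[τ | X_0 = k]. Boundary: v_0 = v_189 = 0. Recurrence: v_k = 1 + (v_{k-1} + v_{k+1})/2 for 1 ≤ k ≤ 188. The particular solution to v_k − (v_{k-1} + v_{k+1})/2 = 1 is v_k = −k^2. Adding homogeneous solution A + B k and matching boundaries gives v_k = k (189 − k). Substituting k = 160: v_160 = 160 · 29 = 4640.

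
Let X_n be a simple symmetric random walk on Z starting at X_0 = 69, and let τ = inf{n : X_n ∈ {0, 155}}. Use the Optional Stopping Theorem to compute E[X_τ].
E[X_τ] = 69

X_n is a martingale and τ is a bounded-mean stopping time (indeed τ is finite a.s. with bounded expectation since the walk is in a bounded region). By the OST, E[X_τ] = E[X_0] = 69. Equivalently: E[X_τ] = 155 · P(hit 155 first) + 0 · P(hit 0 first) = 155 · (69/155) = 69.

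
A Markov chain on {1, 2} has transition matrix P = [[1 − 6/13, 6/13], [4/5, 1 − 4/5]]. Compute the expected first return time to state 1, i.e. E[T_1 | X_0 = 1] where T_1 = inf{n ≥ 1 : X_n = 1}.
E[T_1 | X_0 = 1] = 1/π_1 = 41/26

For an irreducible recurrent Markov chain with stationary distribution π, E[T_i | X_0 = i] = 1/π_i (Kac's formula). Here π_1 = (4/5)/(6/13 + 4/5) = (4/5)/(82/65) = 26/41, so E[T_1 | X_0 = 1] = 1/π_1 = (6/13 + 4/5)/(4/5) = (82/65)/(4/5) = 41/26.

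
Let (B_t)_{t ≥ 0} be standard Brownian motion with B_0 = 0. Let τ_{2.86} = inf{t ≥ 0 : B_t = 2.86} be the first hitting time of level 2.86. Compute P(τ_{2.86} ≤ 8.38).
P(τ_{2.86} ≤ 8.38) = 2(1 − Φ(2.86/√8.38)) = 2(1 − Φ(0.9880)) ≈ 0.3232

By the reflection principle for standard BM, P(τ_b ≤ t) = 2 · P(B_t ≥ b). Since B_t ~ N(0, t), P(B_t ≥ 2.86) = 1 − Φ(2.86/√t) = 1 − Φ(2.86/√8.38) = 1 − Φ(0.9880) ≈ 0.16158. Doubling: P(τ_{2.86} ≤ 8.38) ≈ 2 · 0.16158 = 0.32316 ≈ 0.3232.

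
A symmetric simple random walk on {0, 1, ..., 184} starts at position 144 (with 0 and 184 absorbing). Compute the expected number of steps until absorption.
E[τ | X_0 = 144] = 5760

Let v_k = E[τ | X_0 = k]. Boundary: v_0 = v_184 = 0. Recurrence: v_k = 1 + (v_{k-1} + v_{k+1})/2 for 1 ≤ k ≤ 183. The particular solution to v_k − (v_{k-1} + v_{k+1})/2 = 1 is v_k = −k^2. Adding homogeneous solution A + B k and matching boundaries gives v_k = k (184 − k). Substituting k = 144: v_144 = 144 · 40 = 5760.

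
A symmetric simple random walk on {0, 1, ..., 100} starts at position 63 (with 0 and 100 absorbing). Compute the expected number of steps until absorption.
E[τ | X_0 = 63] = 2331

Let v_k = E[τ | X_0 = k]. Boundary: v_0 = v_100 = 0. Recurrence: v_k = 1 + (v_{k-1} + v_{k+1})/2 for 1 ≤ k ≤ 99. The particular solution to v_k − (v_{k-1} + v_{k+1})/2 = 1 is v_k = −k^2. Adding homogeneous solution A + B k and matching boundaries gives v_k = k (100 − k). Substituting k = 63: v_63 = 63 · 37 = 2331.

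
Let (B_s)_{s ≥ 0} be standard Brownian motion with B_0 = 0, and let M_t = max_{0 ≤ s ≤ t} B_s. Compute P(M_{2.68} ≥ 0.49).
P(M_{2.68} ≥ 0.49) = 2·P(B_{2.68} ≥ 0.49) = 2(1 − Φ(0.49/√2.68)) ≈ 0.7647

By the reflection principle for Brownian motion, P(M_t ≥ a) = 2 · P(B_t ≥ a) for a ≥ 0. Since B_t ~ N(0, t), P(B_t ≥ 0.49) = 1 − Φ(0.49/√t) = 1 − Φ(0.49/√2.68) = 1 − Φ(0.2993). So
  P(M_{2.68} ≥ 0.49) = 2(1 − Φ(0.2993)) ≈ 0.7647.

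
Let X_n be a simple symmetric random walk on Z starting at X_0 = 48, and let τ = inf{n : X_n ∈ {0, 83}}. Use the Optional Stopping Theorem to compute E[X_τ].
E[X_τ] = 48

X_n is a martingale and τ is a bounded-mean stopping time (indeed τ is finite a.s. with bounded expectation since the walk is in a bounded region). By the OST, E[X_τ] = E[X_0] = 48. Equivalently: E[X_τ] = 83 · P(hit 83 first) + 0 · P(hit 0 first) = 83 · (48/83) = 48.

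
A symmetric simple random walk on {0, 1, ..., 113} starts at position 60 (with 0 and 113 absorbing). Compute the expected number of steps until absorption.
E[τ | X_0 = 60] = 3180

Let v_k = E[τ | X_0 = k]. Boundary: v_0 = v_113 = 0. Recurrence: v_k = 1 + (v_{k-1} + v_{k+1})/2 for 1 ≤ k ≤ 112. The particular solution to v_k − (v_{k-1} + v_{k+1})/2 = 1 is v_k = −k^2. Adding homogeneous solution A + B k and matching boundaries gives v_k = k (113 − k). Substituting k = 60: v_60 = 60 · 53 = 3180.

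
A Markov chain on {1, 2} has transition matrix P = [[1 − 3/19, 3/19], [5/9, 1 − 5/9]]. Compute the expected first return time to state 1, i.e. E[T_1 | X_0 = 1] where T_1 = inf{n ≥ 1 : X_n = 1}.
E[T_1 | X_0 = 1] = 1/π_1 = 122/95

For an irreducible recurrent Markov chain with stationary distribution π, E[T_i | X_0 = i] = 1/π_i (Kac's formula). Here π_1 = (5/9)/(3/19 + 5/9) = (5/9)/(122/171) = 95/122, so E[T_1 | X_0 = 1] = 1/π_1 = (3/19 + 5/9)/(5/9) = (122/171)/(5/9) = 122/95.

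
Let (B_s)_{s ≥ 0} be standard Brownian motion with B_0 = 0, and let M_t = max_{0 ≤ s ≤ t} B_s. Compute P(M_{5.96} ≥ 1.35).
P(M_{5.96} ≥ 1.35) = 2·P(B_{5.96} ≥ 1.35) = 2(1 − Φ(1.35/√5.96)) ≈ 0.5803

By the reflection principle for Brownian motion, P(M_t ≥ a) = 2 · P(B_t ≥ a) for a ≥ 0. Since B_t ~ N(0, t), P(B_t ≥ 1.35) = 1 − Φ(1.35/√t) = 1 − Φ(1.35/√5.96) = 1 − Φ(0.5530). So
  P(M_{5.96} ≥ 1.35) = 2(1 − Φ(0.5530)) ≈ 0.5803.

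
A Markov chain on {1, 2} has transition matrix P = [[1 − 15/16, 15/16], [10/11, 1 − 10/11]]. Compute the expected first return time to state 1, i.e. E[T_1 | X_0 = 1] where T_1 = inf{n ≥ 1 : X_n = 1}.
E[T_1 | X_0 = 1] = 1/π_1 = 65/32

For an irreducible recurrent Markov chain with stationary distribution π, E[T_i | X_0 = i] = 1/π_i (Kac's formula). Here π_1 = (10/11)/(15/16 + 10/11) = (10/11)/(325/176) = 32/65, so E[T_1 | X_0 = 1] = 1/π_1 = (15/16 + 10/11)/(10/11) = (325/176)/(10/11) = 65/32.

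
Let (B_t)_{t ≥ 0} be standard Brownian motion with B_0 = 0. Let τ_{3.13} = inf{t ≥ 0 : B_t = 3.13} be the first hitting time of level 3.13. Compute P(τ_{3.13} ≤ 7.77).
P(τ_{3.13} ≤ 7.77) = 2(1 − Φ(3.13/√7.77)) = 2(1 − Φ(1.1229)) ≈ 0.2615

By the reflection principle for standard BM, P(τ_b ≤ t) = 2 · P(B_t ≥ b). Since B_t ~ N(0, t), P(B_t ≥ 3.13) = 1 − Φ(3.13/√t) = 1 − Φ(3.13/√7.77) = 1 − Φ(1.1229) ≈ 0.13074. Doubling: P(τ_{3.13} ≤ 7.77) ≈ 2 · 0.13074 = 0.26148 ≈ 0.2615.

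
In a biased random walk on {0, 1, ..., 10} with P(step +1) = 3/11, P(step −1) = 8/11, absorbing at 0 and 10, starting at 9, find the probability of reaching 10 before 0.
P(hit 10 before 0) = (1 − (8/3)^9) / (1 − (8/3)^10) = 80518827/214736555

Let u_k denote P(reach 10 before 0 | start at k). Boundary: u_0 = 0, u_10 = 1. Recurrence: u_k = 3/11·u_{k+1} + 8/11·u_{k-1} for 1 ≤ k ≤ 9. Try u_k = A + B·r^k with r = q/p = (8/11)/(3/11) = 8/3. Substitution satisfies the recurrence; boundary conditions give:
  u_k = (1 − r^k) / (1 − r^N) = (1 − (8/3)^9) / (1 − (8/3)^10) = 80518827/214736555.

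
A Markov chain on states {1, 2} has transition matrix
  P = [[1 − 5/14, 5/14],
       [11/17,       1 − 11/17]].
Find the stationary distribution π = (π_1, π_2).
π_1 = 154/239, π_2 = 85/239

Solve πP = π with π_1 + π_2 = 1. From πP = π: π_1 · (1 − 5/14) + π_2 · 11/17 = π_1 ⇒ π_2 · 11/17 = π_1 · 5/14 ⇒ π_2/π_1 = (5/14)/(11/17) = 85/154. Together with π_1 + π_2 = 1:
  π_1 = (11/17)/(5/14 + 11/17) = (11/17)/(239/238) = 154/239,
  π_2 = (5/14)/(5/14 + 11/17) = (5/14)/(239/238) = 85/239.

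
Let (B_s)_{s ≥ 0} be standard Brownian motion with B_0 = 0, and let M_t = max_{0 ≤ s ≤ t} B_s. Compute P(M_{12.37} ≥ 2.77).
P(M_{12.37} ≥ 2.77) = 2·P(B_{12.37} ≥ 2.77) = 2(1 − Φ(2.77/√12.37)) ≈ 0.4309

By the reflection principle for Brownian motion, P(M_t ≥ a) = 2 · P(B_t ≥ a) for a ≥ 0. Since B_t ~ N(0, t), P(B_t ≥ 2.77) = 1 − Φ(2.77/√t) = 1 − Φ(2.77/√12.37) = 1 − Φ(0.7876). So
  P(M_{12.37} ≥ 2.77) = 2(1 − Φ(0.7876)) ≈ 0.4309.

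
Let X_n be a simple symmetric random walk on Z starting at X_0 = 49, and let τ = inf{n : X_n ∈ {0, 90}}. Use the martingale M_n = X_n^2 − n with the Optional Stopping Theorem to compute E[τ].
E[τ] = 2009

M_n = X_n^2 − n is a martingale (since E[X_{n+1}^2 | F_n] = X_n^2 + 1). By OST (τ has finite mean in a bounded region), E[M_τ] = E[M_0] = X_0^2 − 0 = 49^2 = 2401. Also E[M_τ] = E[X_τ^2] − E[τ]. The walk exits at 0 or 90, with P(hit 90 first) = 49/90, so E[X_τ^2] = 90^2 · 49/90 + 0 = 4410. Thus E[τ] = E[X_τ^2] − E[M_τ] = 4410 − 2401 = 2009 = 49(90 − 49) = 2009.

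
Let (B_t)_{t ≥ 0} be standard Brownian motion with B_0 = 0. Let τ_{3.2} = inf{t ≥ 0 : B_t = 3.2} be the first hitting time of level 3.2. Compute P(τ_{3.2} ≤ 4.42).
P(τ_{3.2} ≤ 4.42) = 2(1 − Φ(3.2/√4.42)) = 2(1 − Φ(1.5221)) ≈ 0.1280

By the reflection principle for standard BM, P(τ_b ≤ t) = 2 · P(B_t ≥ b). Since B_t ~ N(0, t), P(B_t ≥ 3.2) = 1 − Φ(3.2/√t) = 1 − Φ(3.2/√4.42) = 1 − Φ(1.5221) ≈ 0.06399. Doubling: P(τ_{3.2} ≤ 4.42) ≈ 2 · 0.06399 = 0.12798 ≈ 0.1280.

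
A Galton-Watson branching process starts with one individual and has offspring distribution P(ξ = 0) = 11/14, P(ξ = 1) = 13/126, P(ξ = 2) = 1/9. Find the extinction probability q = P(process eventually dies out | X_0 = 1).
q = 1

Mean offspring μ = 0·11/14 + 1·13/126 + 2·1/9 = 41/126 ≤ 1. For μ ≤ 1 with offspring not concentrated at 1, the Galton-Watson process goes extinct almost surely, so q = 1.
(Algebraic check: The pgf is f(s) = 11/14 + 13/126·s + 1/9·s². The extinction probability q is the smallest fixed point of f in [0, 1]. Setting s = f(s):
  1/9·s² + (13/126 − 1)·s + 11/14 = 0
  1/9·s² − (11/14 + 1/9)·s + 11/14 = 0
which factors as (s − 1)·(1/9·s − 11/14) = 0, giving roots s = 1 and s = (11/14)/(1/9) = 99/14. Since 99/14 ≥ 1, the smallest root in [0, 1] is s = 1.)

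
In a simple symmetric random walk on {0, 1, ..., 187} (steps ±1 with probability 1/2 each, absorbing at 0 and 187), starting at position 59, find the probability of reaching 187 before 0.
P(hit 187 before 0) = 59/187

Let u_k = P(hit 187 before 0 | start at k). Then u_0 = 0, u_187 = 1, and u_k = u_{k-1}/2 + u_{k+1}/2 for 1 ≤ k ≤ 186. This harmonic recurrence is solved by u_k = k/187, giving u_59 = 59/187.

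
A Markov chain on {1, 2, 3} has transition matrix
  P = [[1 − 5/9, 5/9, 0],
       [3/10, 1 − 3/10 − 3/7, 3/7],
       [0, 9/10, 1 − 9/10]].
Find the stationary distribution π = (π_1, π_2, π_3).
π = (567/2117, 1050/2117, 500/2117)

This is a birth-death chain on three states, which satisfies detailed balance: π_1 · P_{12} = π_2 · P_{21} and π_2 · P_{23} = π_3 · P_{32}.
From π_1 · 5/9 = π_2 · 3/10: π_2/π_1 = (5/9)/(3/10) = 50/27.
From π_2 · 3/7 = π_3 · 9/10: π_3/π_2 = (3/7)/(9/10) = 10/21.
Take π_1 proportional to 1; then unnormalized π = (1, 50/27, 500/567). Normalize by dividing by the sum 2117/567:
  π = (567/2117, 1050/2117, 500/2117).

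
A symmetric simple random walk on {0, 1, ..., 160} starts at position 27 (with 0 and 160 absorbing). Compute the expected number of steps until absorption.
E[τ | X_0 = 27] = 3591

Let v_k = E[τ | X_0 = k]. Boundary: v_0 = v_160 = 0. Recurrence: v_k = 1 + (v_{k-1} + v_{k+1})/2 for 1 ≤ k ≤ 159. The particular solution to v_k − (v_{k-1} + v_{k+1})/2 = 1 is v_k = −k^2. Adding homogeneous solution A + B k and matching boundaries gives v_k = k (160 − k). Substituting k = 27: v_27 = 27 · 133 = 3591.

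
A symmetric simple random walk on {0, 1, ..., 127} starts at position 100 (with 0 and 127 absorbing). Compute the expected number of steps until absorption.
E[τ | X_0 = 100] = 2700

Let v_k = E[τ | X_0 = k]. Boundary: v_0 = v_127 = 0. Recurrence: v_k = 1 + (v_{k-1} + v_{k+1})/2 for 1 ≤ k ≤ 126. The particular solution to v_k − (v_{k-1} + v_{k+1})/2 = 1 is v_k = −k^2. Adding homogeneous solution A + B k and matching boundaries gives v_k = k (127 − k). Substituting k = 100: v_100 = 100 · 27 = 2700.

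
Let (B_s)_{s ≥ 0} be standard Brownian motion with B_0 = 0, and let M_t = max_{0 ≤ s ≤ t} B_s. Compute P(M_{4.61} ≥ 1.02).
P(M_{4.61} ≥ 1.02) = 2·P(B_{4.61} ≥ 1.02) = 2(1 − Φ(1.02/√4.61)) ≈ 0.6347

By the reflection principle for Brownian motion, P(M_t ≥ a) = 2 · P(B_t ≥ a) for a ≥ 0. Since B_t ~ N(0, t), P(B_t ≥ 1.02) = 1 − Φ(1.02/√t) = 1 − Φ(1.02/√4.61) = 1 − Φ(0.4751). So
  P(M_{4.61} ≥ 1.02) = 2(1 − Φ(0.4751)) ≈ 0.6347.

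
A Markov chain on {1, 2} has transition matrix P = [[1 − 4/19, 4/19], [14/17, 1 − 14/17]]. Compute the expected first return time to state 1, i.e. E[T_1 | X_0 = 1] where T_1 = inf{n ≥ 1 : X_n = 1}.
E[T_1 | X_0 = 1] = 1/π_1 = 167/133

For an irreducible recurrent Markov chain with stationary distribution π, E[T_i | X_0 = i] = 1/π_i (Kac's formula). Here π_1 = (14/17)/(4/19 + 14/17) = (14/17)/(334/323) = 133/167, so E[T_1 | X_0 = 1] = 1/π_1 = (4/19 + 14/17)/(14/17) = (334/323)/(14/17) = 167/133.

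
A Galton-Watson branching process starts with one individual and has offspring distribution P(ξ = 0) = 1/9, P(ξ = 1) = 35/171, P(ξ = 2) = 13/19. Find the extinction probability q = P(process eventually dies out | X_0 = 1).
q = 19/117

The pgf is f(s) = 1/9 + 35/171·s + 13/19·s². The extinction probability q is the smallest fixed point of f in [0, 1]. Setting s = f(s):
  13/19·s² + (35/171 − 1)·s + 1/9 = 0
  13/19·s² − (1/9 + 13/19)·s + 1/9 = 0
which factors as (s − 1)·(13/19·s − 1/9) = 0, giving roots s = 1 and s = (1/9)/(13/19) = 19/117.
Mean offspring μ = 35/171 + 2·13/19 = 269/171 > 1 (supercritical), so q < 1. The extinction probability is the smaller root: q = (1/9)/(13/19) = 19/117.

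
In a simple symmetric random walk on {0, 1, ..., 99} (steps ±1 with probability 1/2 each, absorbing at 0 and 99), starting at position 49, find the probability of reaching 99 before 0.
P(hit 99 before 0) = 49/99

Let u_k = P(hit 99 before 0 | start at k). Then u_0 = 0, u_99 = 1, and u_k = u_{k-1}/2 + u_{k+1}/2 for 1 ≤ k ≤ 98. This harmonic recurrence is solved by u_k = k/99, giving u_49 = 49/99.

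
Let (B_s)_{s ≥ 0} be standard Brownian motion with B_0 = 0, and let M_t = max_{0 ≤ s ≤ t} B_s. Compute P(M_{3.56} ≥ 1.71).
P(M_{3.56} ≥ 1.71) = 2·P(B_{3.56} ≥ 1.71) = 2(1 − Φ(1.71/√3.56)) ≈ 0.3648

By the reflection principle for Brownian motion, P(M_t ≥ a) = 2 · P(B_t ≥ a) for a ≥ 0. Since B_t ~ N(0, t), P(B_t ≥ 1.71) = 1 − Φ(1.71/√t) = 1 − Φ(1.71/√3.56) = 1 − Φ(0.9063). So
  P(M_{3.56} ≥ 1.71) = 2(1 − Φ(0.9063)) ≈ 0.3648.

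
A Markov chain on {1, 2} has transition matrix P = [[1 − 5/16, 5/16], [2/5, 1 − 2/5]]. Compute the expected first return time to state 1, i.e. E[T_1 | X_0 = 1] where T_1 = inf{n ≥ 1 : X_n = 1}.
E[T_1 | X_0 = 1] = 1/π_1 = 57/32

For an irreducible recurrent Markov chain with stationary distribution π, E[T_i | X_0 = i] = 1/π_i (Kac's formula). Here π_1 = (2/5)/(5/16 + 2/5) = (2/5)/(57/80) = 32/57, so E[T_1 | X_0 = 1] = 1/π_1 = (5/16 + 2/5)/(2/5) = (57/80)/(2/5) = 57/32.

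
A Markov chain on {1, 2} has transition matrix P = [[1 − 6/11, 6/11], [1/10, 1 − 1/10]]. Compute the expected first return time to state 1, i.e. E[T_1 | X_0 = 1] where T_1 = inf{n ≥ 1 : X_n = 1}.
E[T_1 | X_0 = 1] = 1/π_1 = 71/11

For an irreducible recurrent Markov chain with stationary distribution π, E[T_i | X_0 = i] = 1/π_i (Kac's formula). Here π_1 = (1/10)/(6/11 + 1/10) = (1/10)/(71/110) = 11/71, so E[T_1 | X_0 = 1] = 1/π_1 = (6/11 + 1/10)/(1/10) = (71/110)/(1/10) = 71/11.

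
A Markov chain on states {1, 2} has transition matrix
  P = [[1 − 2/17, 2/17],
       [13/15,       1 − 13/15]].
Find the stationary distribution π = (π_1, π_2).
π_1 = 221/251, π_2 = 30/251

Solve πP = π with π_1 + π_2 = 1. From πP = π: π_1 · (1 − 2/17) + π_2 · 13/15 = π_1 ⇒ π_2 · 13/15 = π_1 · 2/17 ⇒ π_2/π_1 = (2/17)/(13/15) = 30/221. Together with π_1 + π_2 = 1:
  π_1 = (13/15)/(2/17 + 13/15) = (13/15)/(251/255) = 221/251,
  π_2 = (2/17)/(2/17 + 13/15) = (2/17)/(251/255) = 30/251.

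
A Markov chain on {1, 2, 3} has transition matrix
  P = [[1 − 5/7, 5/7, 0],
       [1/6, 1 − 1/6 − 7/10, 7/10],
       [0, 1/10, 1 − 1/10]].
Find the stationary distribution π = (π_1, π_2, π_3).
π = (7/247, 30/247, 210/247)

This is a birth-death chain on three states, which satisfies detailed balance: π_1 · P_{12} = π_2 · P_{21} and π_2 · P_{23} = π_3 · P_{32}.
From π_1 · 5/7 = π_2 · 1/6: π_2/π_1 = (5/7)/(1/6) = 30/7.
From π_2 · 7/10 = π_3 · 1/10: π_3/π_2 = (7/10)/(1/10) = 7.
Take π_1 proportional to 1; then unnormalized π = (1, 30/7, 30). Normalize by dividing by the sum 247/7:
  π = (7/247, 30/247, 210/247).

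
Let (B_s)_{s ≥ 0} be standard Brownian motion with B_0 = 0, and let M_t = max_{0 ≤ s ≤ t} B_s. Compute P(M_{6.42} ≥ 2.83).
P(M_{6.42} ≥ 2.83) = 2·P(B_{6.42} ≥ 2.83) = 2(1 − Φ(2.83/√6.42)) ≈ 0.2640

By the reflection principle for Brownian motion, P(M_t ≥ a) = 2 · P(B_t ≥ a) for a ≥ 0. Since B_t ~ N(0, t), P(B_t ≥ 2.83) = 1 − Φ(2.83/√t) = 1 − Φ(2.83/√6.42) = 1 − Φ(1.1169). So
  P(M_{6.42} ≥ 2.83) = 2(1 − Φ(1.1169)) ≈ 0.2640.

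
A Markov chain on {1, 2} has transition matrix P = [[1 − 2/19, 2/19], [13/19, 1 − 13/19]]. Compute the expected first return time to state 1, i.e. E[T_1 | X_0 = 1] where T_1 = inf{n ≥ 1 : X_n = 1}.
E[T_1 | X_0 = 1] = 1/π_1 = 15/13

For an irreducible recurrent Markov chain with stationary distribution π, E[T_i | X_0 = i] = 1/π_i (Kac's formula). Here π_1 = (13/19)/(2/19 + 13/19) = (13/19)/(15/19) = 13/15, so E[T_1 | X_0 = 1] = 1/π_1 = (2/19 + 13/19)/(13/19) = (15/19)/(13/19) = 15/13.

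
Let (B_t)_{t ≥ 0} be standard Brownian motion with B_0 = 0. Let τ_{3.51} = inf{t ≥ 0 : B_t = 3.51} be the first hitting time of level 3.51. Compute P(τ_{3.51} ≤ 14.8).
P(τ_{3.51} ≤ 14.8) = 2(1 − Φ(3.51/√14.8)) = 2(1 − Φ(0.9124)) ≈ 0.3616

By the reflection principle for standard BM, P(τ_b ≤ t) = 2 · P(B_t ≥ b). Since B_t ~ N(0, t), P(B_t ≥ 3.51) = 1 − Φ(3.51/√t) = 1 − Φ(3.51/√14.8) = 1 − Φ(0.9124) ≈ 0.18078. Doubling: P(τ_{3.51} ≤ 14.8) ≈ 2 · 0.18078 = 0.36156 ≈ 0.3616.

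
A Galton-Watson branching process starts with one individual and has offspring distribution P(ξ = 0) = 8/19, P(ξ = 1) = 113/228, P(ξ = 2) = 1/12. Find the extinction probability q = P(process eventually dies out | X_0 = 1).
q = 1

Mean offspring μ = 0·8/19 + 1·113/228 + 2·1/12 = 151/228 ≤ 1. For μ ≤ 1 with offspring not concentrated at 1, the Galton-Watson process goes extinct almost surely, so q = 1.
(Algebraic check: The pgf is f(s) = 8/19 + 113/228·s + 1/12·s². The extinction probability q is the smallest fixed point of f in [0, 1]. Setting s = f(s):
  1/12·s² + (113/228 − 1)·s + 8/19 = 0
  1/12·s² − (8/19 + 1/12)·s + 8/19 = 0
which factors as (s − 1)·(1/12·s − 8/19) = 0, giving roots s = 1 and s = (8/19)/(1/12) = 96/19. Since 96/19 ≥ 1, the smallest root in [0, 1] is s = 1.)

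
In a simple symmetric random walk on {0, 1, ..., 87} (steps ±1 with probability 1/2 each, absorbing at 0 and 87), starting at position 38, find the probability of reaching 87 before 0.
P(hit 87 before 0) = 38/87

Let u_k = P(hit 87 before 0 | start at k). Then u_0 = 0, u_87 = 1, and u_k = u_{k-1}/2 + u_{k+1}/2 for 1 ≤ k ≤ 86. This harmonic recurrence is solved by u_k = k/87, giving u_38 = 38/87.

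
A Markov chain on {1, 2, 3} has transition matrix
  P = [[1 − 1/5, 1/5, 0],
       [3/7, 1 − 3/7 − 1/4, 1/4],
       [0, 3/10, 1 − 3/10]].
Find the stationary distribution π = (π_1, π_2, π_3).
π = (90/167, 42/167, 35/167)

This is a birth-death chain on three states, which satisfies detailed balance: π_1 · P_{12} = π_2 · P_{21} and π_2 · P_{23} = π_3 · P_{32}.
From π_1 · 1/5 = π_2 · 3/7: π_2/π_1 = (1/5)/(3/7) = 7/15.
From π_2 · 1/4 = π_3 · 3/10: π_3/π_2 = (1/4)/(3/10) = 5/6.
Take π_1 proportional to 1; then unnormalized π = (1, 7/15, 7/18). Normalize by dividing by the sum 167/90:
  π = (90/167, 42/167, 35/167).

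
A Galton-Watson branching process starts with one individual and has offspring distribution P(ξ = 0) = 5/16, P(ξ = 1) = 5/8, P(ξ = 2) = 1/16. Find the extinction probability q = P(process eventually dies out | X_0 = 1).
q = 1

Mean offspring μ = 0·5/16 + 1·5/8 + 2·1/16 = 3/4 ≤ 1. For μ ≤ 1 with offspring not concentrated at 1, the Galton-Watson process goes extinct almost surely, so q = 1.
(Algebraic check: The pgf is f(s) = 5/16 + 5/8·s + 1/16·s². The extinction probability q is the smallest fixed point of f in [0, 1]. Setting s = f(s):
  1/16·s² + (5/8 − 1)·s + 5/16 = 0
  1/16·s² − (5/16 + 1/16)·s + 5/16 = 0
which factors as (s − 1)·(1/16·s − 5/16) = 0, giving roots s = 1 and s = (5/16)/(1/16) = 5. Since 5 ≥ 1, the smallest root in [0, 1] is s = 1.)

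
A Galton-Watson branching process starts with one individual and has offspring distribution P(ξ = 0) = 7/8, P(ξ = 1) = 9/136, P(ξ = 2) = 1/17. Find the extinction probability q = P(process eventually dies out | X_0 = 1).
q = 1

Mean offspring μ = 0·7/8 + 1·9/136 + 2·1/17 = 25/136 ≤ 1. For μ ≤ 1 with offspring not concentrated at 1, the Galton-Watson process goes extinct almost surely, so q = 1.
(Algebraic check: The pgf is f(s) = 7/8 + 9/136·s + 1/17·s². The extinction probability q is the smallest fixed point of f in [0, 1]. Setting s = f(s):
  1/17·s² + (9/136 − 1)·s + 7/8 = 0
  1/17·s² − (7/8 + 1/17)·s + 7/8 = 0
which factors as (s − 1)·(1/17·s − 7/8) = 0, giving roots s = 1 and s = (7/8)/(1/17) = 119/8. Since 119/8 ≥ 1, the smallest root in [0, 1] is s = 1.)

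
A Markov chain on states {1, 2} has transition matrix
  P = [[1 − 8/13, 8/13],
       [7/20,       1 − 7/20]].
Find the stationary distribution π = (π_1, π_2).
π_1 = 91/251, π_2 = 160/251

Solve πP = π with π_1 + π_2 = 1. From πP = π: π_1 · (1 − 8/13) + π_2 · 7/20 = π_1 ⇒ π_2 · 7/20 = π_1 · 8/13 ⇒ π_2/π_1 = (8/13)/(7/20) = 160/91. Together with π_1 + π_2 = 1:
  π_1 = (7/20)/(8/13 + 7/20) = (7/20)/(251/260) = 91/251,
  π_2 = (8/13)/(8/13 + 7/20) = (8/13)/(251/260) = 160/251.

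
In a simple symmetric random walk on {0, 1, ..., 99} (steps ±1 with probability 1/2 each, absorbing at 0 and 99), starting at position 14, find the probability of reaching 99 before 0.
P(hit 99 before 0) = 14/99

Let u_k = P(hit 99 before 0 | start at k). Then u_0 = 0, u_99 = 1, and u_k = u_{k-1}/2 + u_{k+1}/2 for 1 ≤ k ≤ 98. This harmonic recurrence is solved by u_k = k/99, giving u_14 = 14/99.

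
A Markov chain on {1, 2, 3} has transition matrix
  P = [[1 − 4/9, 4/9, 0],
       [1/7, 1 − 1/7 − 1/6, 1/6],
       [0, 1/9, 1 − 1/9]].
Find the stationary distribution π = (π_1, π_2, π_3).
π = (9/79, 28/79, 42/79)

This is a birth-death chain on three states, which satisfies detailed balance: π_1 · P_{12} = π_2 · P_{21} and π_2 · P_{23} = π_3 · P_{32}.
From π_1 · 4/9 = π_2 · 1/7: π_2/π_1 = (4/9)/(1/7) = 28/9.
From π_2 · 1/6 = π_3 · 1/9: π_3/π_2 = (1/6)/(1/9) = 3/2.
Take π_1 proportional to 1; then unnormalized π = (1, 28/9, 14/3). Normalize by dividing by the sum 79/9:
  π = (9/79, 28/79, 42/79).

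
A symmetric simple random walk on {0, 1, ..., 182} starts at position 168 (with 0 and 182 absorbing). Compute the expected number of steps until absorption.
E[τ | X_0 = 168] = 2352

Let v_k = E[τ | X_0 = k]. Boundary: v_0 = v_182 = 0. Recurrence: v_k = 1 + (v_{k-1} + v_{k+1})/2 for 1 ≤ k ≤ 181. The particular solution to v_k − (v_{k-1} + v_{k+1})/2 = 1 is v_k = −k^2. Adding homogeneous solution A + B k and matching boundaries gives v_k = k (182 − k). Substituting k = 168: v_168 = 168 · 14 = 2352.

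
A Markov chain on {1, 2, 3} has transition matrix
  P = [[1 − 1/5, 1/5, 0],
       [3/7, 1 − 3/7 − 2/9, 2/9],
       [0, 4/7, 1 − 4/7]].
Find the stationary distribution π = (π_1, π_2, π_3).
π = (54/89, 126/445, 49/445)

This is a birth-death chain on three states, which satisfies detailed balance: π_1 · P_{12} = π_2 · P_{21} and π_2 · P_{23} = π_3 · P_{32}.
From π_1 · 1/5 = π_2 · 3/7: π_2/π_1 = (1/5)/(3/7) = 7/15.
From π_2 · 2/9 = π_3 · 4/7: π_3/π_2 = (2/9)/(4/7) = 7/18.
Take π_1 proportional to 1; then unnormalized π = (1, 7/15, 49/270). Normalize by dividing by the sum 89/54:
  π = (54/89, 126/445, 49/445).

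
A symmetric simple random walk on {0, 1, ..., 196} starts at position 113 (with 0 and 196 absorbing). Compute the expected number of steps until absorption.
E[τ | X_0 = 113] = 9379

Let v_k = E[τ | X_0 = k]. Boundary: v_0 = v_196 = 0. Recurrence: v_k = 1 + (v_{k-1} + v_{k+1})/2 for 1 ≤ k ≤ 195. The particular solution to v_k − (v_{k-1} + v_{k+1})/2 = 1 is v_k = −k^2. Adding homogeneous solution A + B k and matching boundaries gives v_k = k (196 − k). Substituting k = 113: v_113 = 113 · 83 = 9379.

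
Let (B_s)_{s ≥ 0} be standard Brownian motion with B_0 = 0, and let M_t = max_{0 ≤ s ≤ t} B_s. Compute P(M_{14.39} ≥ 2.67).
P(M_{14.39} ≥ 2.67) = 2·P(B_{14.39} ≥ 2.67) = 2(1 − Φ(2.67/√14.39)) ≈ 0.4815

By the reflection principle for Brownian motion, P(M_t ≥ a) = 2 · P(B_t ≥ a) for a ≥ 0. Since B_t ~ N(0, t), P(B_t ≥ 2.67) = 1 − Φ(2.67/√t) = 1 − Φ(2.67/√14.39) = 1 − Φ(0.7039). So
  P(M_{14.39} ≥ 2.67) = 2(1 − Φ(0.7039)) ≈ 0.4815.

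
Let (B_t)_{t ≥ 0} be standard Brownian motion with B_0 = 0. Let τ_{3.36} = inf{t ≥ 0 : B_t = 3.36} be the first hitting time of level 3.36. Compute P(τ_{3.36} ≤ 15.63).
P(τ_{3.36} ≤ 15.63) = 2(1 − Φ(3.36/√15.63)) = 2(1 − Φ(0.8499)) ≈ 0.3954

By the reflection principle for standard BM, P(τ_b ≤ t) = 2 · P(B_t ≥ b). Since B_t ~ N(0, t), P(B_t ≥ 3.36) = 1 − Φ(3.36/√t) = 1 − Φ(3.36/√15.63) = 1 − Φ(0.8499) ≈ 0.19769. Doubling: P(τ_{3.36} ≤ 15.63) ≈ 2 · 0.19769 = 0.39538 ≈ 0.3954.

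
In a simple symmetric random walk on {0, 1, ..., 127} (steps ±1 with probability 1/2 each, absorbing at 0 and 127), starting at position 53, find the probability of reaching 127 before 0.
P(hit 127 before 0) = 53/127

Let u_k = P(hit 127 before 0 | start at k). Then u_0 = 0, u_127 = 1, and u_k = u_{k-1}/2 + u_{k+1}/2 for 1 ≤ k ≤ 126. This harmonic recurrence is solved by u_k = k/127, giving u_53 = 53/127.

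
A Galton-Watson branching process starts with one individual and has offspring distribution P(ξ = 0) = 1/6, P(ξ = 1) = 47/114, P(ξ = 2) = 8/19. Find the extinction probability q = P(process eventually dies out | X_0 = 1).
q = 19/48

The pgf is f(s) = 1/6 + 47/114·s + 8/19·s². The extinction probability q is the smallest fixed point of f in [0, 1]. Setting s = f(s):
  8/19·s² + (47/114 − 1)·s + 1/6 = 0
  8/19·s² − (1/6 + 8/19)·s + 1/6 = 0
which factors as (s − 1)·(8/19·s − 1/6) = 0, giving roots s = 1 and s = (1/6)/(8/19) = 19/48.
Mean offspring μ = 47/114 + 2·8/19 = 143/114 > 1 (supercritical), so q < 1. The extinction probability is the smaller root: q = (1/6)/(8/19) = 19/48.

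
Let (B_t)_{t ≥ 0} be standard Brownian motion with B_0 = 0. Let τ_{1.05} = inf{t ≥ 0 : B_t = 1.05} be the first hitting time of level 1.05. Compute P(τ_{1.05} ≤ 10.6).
P(τ_{1.05} ≤ 10.6) = 2(1 − Φ(1.05/√10.6)) = 2(1 − Φ(0.3225)) ≈ 0.7471

By the reflection principle for standard BM, P(τ_b ≤ t) = 2 · P(B_t ≥ b). Since B_t ~ N(0, t), P(B_t ≥ 1.05) = 1 − Φ(1.05/√t) = 1 − Φ(1.05/√10.6) = 1 − Φ(0.3225) ≈ 0.37354. Doubling: P(τ_{1.05} ≤ 10.6) ≈ 2 · 0.37354 = 0.74708 ≈ 0.7471.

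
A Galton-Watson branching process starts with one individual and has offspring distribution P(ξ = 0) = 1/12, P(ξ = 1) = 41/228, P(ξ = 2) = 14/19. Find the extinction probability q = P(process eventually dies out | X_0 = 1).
q = 19/168

The pgf is f(s) = 1/12 + 41/228·s + 14/19·s². The extinction probability q is the smallest fixed point of f in [0, 1]. Setting s = f(s):
  14/19·s² + (41/228 − 1)·s + 1/12 = 0
  14/19·s² − (1/12 + 14/19)·s + 1/12 = 0
which factors as (s − 1)·(14/19·s − 1/12) = 0, giving roots s = 1 and s = (1/12)/(14/19) = 19/168.
Mean offspring μ = 41/228 + 2·14/19 = 377/228 > 1 (supercritical), so q < 1. The extinction probability is the smaller root: q = (1/12)/(14/19) = 19/168.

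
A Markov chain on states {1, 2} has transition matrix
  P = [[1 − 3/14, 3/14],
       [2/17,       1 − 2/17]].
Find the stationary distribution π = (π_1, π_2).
π_1 = 28/79, π_2 = 51/79

Solve πP = π with π_1 + π_2 = 1. From πP = π: π_1 · (1 − 3/14) + π_2 · 2/17 = π_1 ⇒ π_2 · 2/17 = π_1 · 3/14 ⇒ π_2/π_1 = (3/14)/(2/17) = 51/28. Together with π_1 + π_2 = 1:
  π_1 = (2/17)/(3/14 + 2/17) = (2/17)/(79/238) = 28/79,
  π_2 = (3/14)/(3/14 + 2/17) = (3/14)/(79/238) = 51/79.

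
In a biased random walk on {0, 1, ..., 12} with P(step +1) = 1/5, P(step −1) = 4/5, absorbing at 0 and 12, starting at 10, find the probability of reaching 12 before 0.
P(hit 12 before 0) = (1 − (4)^10) / (1 − (4)^12) = 69905/1118481

Let u_k denote P(reach 12 before 0 | start at k). Boundary: u_0 = 0, u_12 = 1. Recurrence: u_k = 1/5·u_{k+1} + 4/5·u_{k-1} for 1 ≤ k ≤ 11. Try u_k = A + B·r^k with r = q/p = (4/5)/(1/5) = 4. Substitution satisfies the recurrence; boundary conditions give:
  u_k = (1 − r^k) / (1 − r^N) = (1 − (4)^10) / (1 − (4)^12) = 69905/1118481.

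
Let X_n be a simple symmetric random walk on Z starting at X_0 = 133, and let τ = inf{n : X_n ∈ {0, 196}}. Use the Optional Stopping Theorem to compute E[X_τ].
E[X_τ] = 133

X_n is a martingale and τ is a bounded-mean stopping time (indeed τ is finite a.s. with bounded expectation since the walk is in a bounded region). By the OST, E[X_τ] = E[X_0] = 133. Equivalently: E[X_τ] = 196 · P(hit 196 first) + 0 · P(hit 0 first) = 196 · (133/196) = 133.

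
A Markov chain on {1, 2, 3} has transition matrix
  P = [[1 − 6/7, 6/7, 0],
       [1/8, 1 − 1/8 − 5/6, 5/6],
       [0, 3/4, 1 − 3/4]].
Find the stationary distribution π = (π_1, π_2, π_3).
π = (21/325, 144/325, 32/65)

This is a birth-death chain on three states, which satisfies detailed balance: π_1 · P_{12} = π_2 · P_{21} and π_2 · P_{23} = π_3 · P_{32}.
From π_1 · 6/7 = π_2 · 1/8: π_2/π_1 = (6/7)/(1/8) = 48/7.
From π_2 · 5/6 = π_3 · 3/4: π_3/π_2 = (5/6)/(3/4) = 10/9.
Take π_1 proportional to 1; then unnormalized π = (1, 48/7, 160/21). Normalize by dividing by the sum 325/21:
  π = (21/325, 144/325, 32/65).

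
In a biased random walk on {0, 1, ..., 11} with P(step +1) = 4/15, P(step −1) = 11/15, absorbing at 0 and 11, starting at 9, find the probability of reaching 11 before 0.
P(hit 11 before 0) = (1 − (11/4)^9) / (1 − (11/4)^11) = 5388995536/40758210901

Let u_k denote P(reach 11 before 0 | start at k). Boundary: u_0 = 0, u_11 = 1. Recurrence: u_k = 4/15·u_{k+1} + 11/15·u_{k-1} for 1 ≤ k ≤ 10. Try u_k = A + B·r^k with r = q/p = (11/15)/(4/15) = 11/4. Substitution satisfies the recurrence; boundary conditions give:
  u_k = (1 − r^k) / (1 − r^N) = (1 − (11/4)^9) / (1 − (11/4)^11) = 5388995536/40758210901.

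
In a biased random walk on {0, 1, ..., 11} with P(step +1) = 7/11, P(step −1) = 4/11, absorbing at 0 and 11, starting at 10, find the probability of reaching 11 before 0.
P(hit 11 before 0) = (1 − (4/7)^10) / (1 − (4/7)^11) = 656662237/657710813

Let u_k denote P(reach 11 before 0 | start at k). Boundary: u_0 = 0, u_11 = 1. Recurrence: u_k = 7/11·u_{k+1} + 4/11·u_{k-1} for 1 ≤ k ≤ 10. Try u_k = A + B·r^k with r = q/p = (4/11)/(7/11) = 4/7. Substitution satisfies the recurrence; boundary conditions give:
  u_k = (1 − r^k) / (1 − r^N) = (1 − (4/7)^10) / (1 − (4/7)^11) = 656662237/657710813.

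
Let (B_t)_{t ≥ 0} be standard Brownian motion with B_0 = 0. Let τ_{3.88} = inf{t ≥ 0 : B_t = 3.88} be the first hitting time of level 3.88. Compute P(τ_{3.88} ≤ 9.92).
P(τ_{3.88} ≤ 9.92) = 2(1 − Φ(3.88/√9.92)) = 2(1 − Φ(1.2319)) ≈ 0.2180

By the reflection principle for standard BM, P(τ_b ≤ t) = 2 · P(B_t ≥ b). Since B_t ~ N(0, t), P(B_t ≥ 3.88) = 1 − Φ(3.88/√t) = 1 − Φ(3.88/√9.92) = 1 − Φ(1.2319) ≈ 0.10899. Doubling: P(τ_{3.88} ≤ 9.92) ≈ 2 · 0.10899 = 0.21798 ≈ 0.2180.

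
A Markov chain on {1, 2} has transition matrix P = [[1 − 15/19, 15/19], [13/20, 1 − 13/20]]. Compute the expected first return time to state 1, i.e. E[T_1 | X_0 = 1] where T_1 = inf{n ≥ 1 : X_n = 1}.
E[T_1 | X_0 = 1] = 1/π_1 = 547/247

For an irreducible recurrent Markov chain with stationary distribution π, E[T_i | X_0 = i] = 1/π_i (Kac's formula). Here π_1 = (13/20)/(15/19 + 13/20) = (13/20)/(547/380) = 247/547, so E[T_1 | X_0 = 1] = 1/π_1 = (15/19 + 13/20)/(13/20) = (547/380)/(13/20) = 547/247.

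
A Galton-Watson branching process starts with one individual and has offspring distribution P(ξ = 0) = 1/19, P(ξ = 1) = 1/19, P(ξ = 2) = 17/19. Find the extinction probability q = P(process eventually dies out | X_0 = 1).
q = 1/17

The pgf is f(s) = 1/19 + 1/19·s + 17/19·s². The extinction probability q is the smallest fixed point of f in [0, 1]. Setting s = f(s):
  17/19·s² + (1/19 − 1)·s + 1/19 = 0
  17/19·s² − (1/19 + 17/19)·s + 1/19 = 0
which factors as (s − 1)·(17/19·s − 1/19) = 0, giving roots s = 1 and s = (1/19)/(17/19) = 1/17.
Mean offspring μ = 1/19 + 2·17/19 = 35/19 > 1 (supercritical), so q < 1. The extinction probability is the smaller root: q = (1/19)/(17/19) = 1/17.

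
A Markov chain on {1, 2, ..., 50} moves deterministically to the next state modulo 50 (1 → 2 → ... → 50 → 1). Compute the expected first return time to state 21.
E[T_21 | X_0 = 21] = 50

The chain cycles deterministically, so starting at state 21 it returns in exactly 50 steps. Equivalently, the stationary distribution is uniform π_j = 1/50 for every state j, so by Kac's formula E[T_21] = 1/π_21 = 50.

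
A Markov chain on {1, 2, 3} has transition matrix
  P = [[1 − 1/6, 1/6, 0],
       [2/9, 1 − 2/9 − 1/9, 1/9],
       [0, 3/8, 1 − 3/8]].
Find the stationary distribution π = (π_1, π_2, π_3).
π = (36/71, 27/71, 8/71)

This is a birth-death chain on three states, which satisfies detailed balance: π_1 · P_{12} = π_2 · P_{21} and π_2 · P_{23} = π_3 · P_{32}.
From π_1 · 1/6 = π_2 · 2/9: π_2/π_1 = (1/6)/(2/9) = 3/4.
From π_2 · 1/9 = π_3 · 3/8: π_3/π_2 = (1/9)/(3/8) = 8/27.
Take π_1 proportional to 1; then unnormalized π = (1, 3/4, 2/9). Normalize by dividing by the sum 71/36:
  π = (36/71, 27/71, 8/71).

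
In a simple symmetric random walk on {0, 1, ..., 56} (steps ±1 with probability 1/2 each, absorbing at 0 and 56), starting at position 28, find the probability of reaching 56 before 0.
P(hit 56 before 0) = 28/56 = 1/2

Let u_k = P(hit 56 before 0 | start at k). Then u_0 = 0, u_56 = 1, and u_k = u_{k-1}/2 + u_{k+1}/2 for 1 ≤ k ≤ 55. This harmonic recurrence is solved by u_k = k/56, giving u_28 = 28/56 = 1/2.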